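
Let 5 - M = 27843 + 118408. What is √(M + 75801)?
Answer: I*√70445 ≈ 265.41*I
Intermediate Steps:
M = -146246 (M = 5 - (27843 + 118408) = 5 - 1*146251 = 5 - 146251 = -146246)
√(M + 75801) = √(-146246 + 75801) = √(-70445) = I*√70445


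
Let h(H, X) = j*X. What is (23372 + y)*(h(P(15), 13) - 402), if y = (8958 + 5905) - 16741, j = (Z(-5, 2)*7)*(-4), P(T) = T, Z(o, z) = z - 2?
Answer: -8640588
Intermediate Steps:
Z(o, z) = -2 + z
j = 0 (j = ((-2 + 2)*7)*(-4) = (0*7)*(-4) = 0*(-4) = 0)
y = -1878 (y = 14863 - 16741 = -1878)
h(H, X) = 0 (h(H, X) = 0*X = 0)
(23372 + y)*(h(P(15), 13) - 402) = (23372 - 1878)*(0 - 402) = 21494*(-402) = -8640588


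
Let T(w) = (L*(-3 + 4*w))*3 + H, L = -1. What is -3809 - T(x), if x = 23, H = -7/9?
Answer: -31871/9 ≈ -3541.2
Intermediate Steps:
H = -7/9 (H = -7*⅑ = -7/9 ≈ -0.77778)
T(w) = 74/9 - 12*w (T(w) = -(-3 + 4*w)*3 - 7/9 = (3 - 4*w)*3 - 7/9 = (9 - 12*w) - 7/9 = 74/9 - 12*w)
-3809 - T(x) = -3809 - (74/9 - 12*23) = -3809 - (74/9 - 276) = -3809 - 1*(-2410/9) = -3809 + 2410/9 = -31871/9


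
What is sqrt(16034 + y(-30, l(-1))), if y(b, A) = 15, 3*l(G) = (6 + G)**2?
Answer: sqrt(16049) ≈ 126.68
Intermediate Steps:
l(G) = (6 + G)**2/3
sqrt(16034 + y(-30, l(-1))) = sqrt(16034 + 15) = sqrt(16049)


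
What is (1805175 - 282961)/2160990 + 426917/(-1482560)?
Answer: 133421022001/320379733440 ≈ 0.41645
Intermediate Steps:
(1805175 - 282961)/2160990 + 426917/(-1482560) = 1522214*(1/2160990) + 426917*(-1/1482560) = 761107/1080495 - 426917/1482560 = 133421022001/320379733440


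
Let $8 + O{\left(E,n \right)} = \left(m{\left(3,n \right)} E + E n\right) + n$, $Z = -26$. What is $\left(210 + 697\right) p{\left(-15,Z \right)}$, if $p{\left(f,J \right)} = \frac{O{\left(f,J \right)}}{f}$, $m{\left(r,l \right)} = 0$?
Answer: $- \frac{322892}{15} \approx -21526.0$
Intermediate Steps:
$O{\left(E,n \right)} = -8 + n + E n$ ($O{\left(E,n \right)} = -8 + \left(\left(0 E + E n\right) + n\right) = -8 + \left(\left(0 + E n\right) + n\right) = -8 + \left(E n + n\right) = -8 + \left(n + E n\right) = -8 + n + E n$)
$p{\left(f,J \right)} = \frac{-8 + J + J f}{f}$ ($p{\left(f,J \right)} = \frac{-8 + J + f J}{f} = \frac{-8 + J + J f}{f}$)
$\left(210 + 697\right) p{\left(-15,Z \right)} = \left(210 + 697\right) \frac{-8 - 26 - -390}{-15} = 907 \left(- \frac{-8 - 26 + 390}{15}\right) = 907 \left(\left(- \frac{1}{15}\right) 356\right) = 907 \left(- \frac{356}{15}\right) = - \frac{322892}{15}$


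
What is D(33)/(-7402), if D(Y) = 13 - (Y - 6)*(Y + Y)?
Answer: 1769/7402 ≈ 0.23899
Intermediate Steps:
D(Y) = 13 - 2*Y*(-6 + Y) (D(Y) = 13 - (-6 + Y)*2*Y = 13 - 2*Y*(-6 + Y))
D(33)/(-7402) = (13 - 2*33² + 12*33)/(-7402) = (13 - 2*1089 + 396)*(-1/7402) = (13 - 2178 + 396)*(-1/7402) = -1769*(-1/7402) = 1769/7402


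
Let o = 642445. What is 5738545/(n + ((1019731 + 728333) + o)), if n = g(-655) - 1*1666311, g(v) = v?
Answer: 5738545/723543 ≈ 7.9312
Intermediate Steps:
n = -1666966 (n = -655 - 1*1666311 = -655 - 1666311 = -1666966)
5738545/(n + ((1019731 + 728333) + o)) = 5738545/(-1666966 + ((1019731 + 728333) + 642445)) = 5738545/(-1666966 + (1748064 + 642445)) = 5738545/(-1666966 + 2390509) = 5738545/723543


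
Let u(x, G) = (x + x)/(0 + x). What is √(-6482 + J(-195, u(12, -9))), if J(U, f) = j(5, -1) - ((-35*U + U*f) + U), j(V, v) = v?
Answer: I*√12723 ≈ 112.8*I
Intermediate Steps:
u(x, G) = 2 (u(x, G) = (2*x)/x = 2)
J(U, f) = -1 + 34*U - U*f (J(U, f) = -1 - ((-35*U + U*f) + U) = -1 - (-34*U + U*f) = -1 + (34*U - U*f) = -1 + 34*U - U*f)
√(-6482 + J(-195, u(12, -9))) = √(-6482 + (-1 + 34*(-195) - 1*(-195)*2)) = √(-6482 + (-1 - 6630 + 390)) = √(-6482 - 6241) = √(-12723) = I*√12723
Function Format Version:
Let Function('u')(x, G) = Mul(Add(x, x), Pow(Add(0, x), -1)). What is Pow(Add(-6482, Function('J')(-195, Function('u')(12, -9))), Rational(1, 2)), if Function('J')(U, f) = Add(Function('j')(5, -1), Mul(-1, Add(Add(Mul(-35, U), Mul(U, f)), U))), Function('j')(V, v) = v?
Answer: Mul(I, Pow(12723, Rational(1, 2))) ≈ Mul(112.80, I)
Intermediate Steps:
Function('u')(x, G) = 2 (Function('u')(x, G) = Mul(Mul(2, x), Pow(x, -1)) = 2)
Function('J')(U, f) = Add(-1, Mul(34, U), Mul(-1, U, f)) (Function('J')(U, f) = Add(-1, Mul(-1, Add(Add(Mul(-35, U), Mul(U, f)), U))) = Add(-1, Mul(-1, Add(Mul(-34, U), Mul(U, f)))) = Add(-1, Add(Mul(34, U), Mul(-1, U, f))) = Add(-1, Mul(34, U), Mul(-1, U, f)))
Pow(Add(-6482, Function('J')(-195, Function('u')(12, -9))), Rational(1, 2)) = Pow(Add(-6482, Add(-1, Mul(34, -195), Mul(-1, -195, 2))), Rational(1, 2)) = Pow(Add(-6482, Add(-1, -6630, 390)), Rational(1, 2)) = Pow(Add(-6482, -6241), Rational(1, 2)) = Pow(-12723, Rational(1, 2)) = Mul(I, Pow(12723, Rational(1, 2)))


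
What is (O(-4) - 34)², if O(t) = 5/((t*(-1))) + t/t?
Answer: 16129/16 ≈ 1008.1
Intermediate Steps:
O(t) = 1 - 5/t (O(t) = 5/((-t)) + 1 = 5*(-1/t) + 1 = -5/t + 1 = 1 - 5/t)
(O(-4) - 34)² = ((-5 - 4)/(-4) - 34)² = (-¼*(-9) - 34)² = (9/4 - 34)² = (-127/4)² = 16129/16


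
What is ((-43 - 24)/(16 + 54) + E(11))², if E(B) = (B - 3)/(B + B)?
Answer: 208849/592900 ≈ 0.35225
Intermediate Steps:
E(B) = (-3 + B)/(2*B) (E(B) = (-3 + B)/((2*B)) = (-3 + B)*(1/(2*B)) = (-3 + B)/(2*B))
((-43 - 24)/(16 + 54) + E(11))² = ((-43 - 24)/(16 + 54) + (½)*(-3 + 11)/11)² = (-67/70 + (½)*(1/11)*8)² = (-67*1/70 + 4/11)² = (-67/70 + 4/11)² = (-457/770)² = 208849/592900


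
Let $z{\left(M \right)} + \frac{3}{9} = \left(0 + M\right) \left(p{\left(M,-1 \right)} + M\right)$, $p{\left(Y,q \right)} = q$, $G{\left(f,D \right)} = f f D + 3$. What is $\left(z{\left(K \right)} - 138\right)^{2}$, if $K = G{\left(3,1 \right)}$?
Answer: $\frac{361}{9} \approx 40.111$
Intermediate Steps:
$G{\left(f,D \right)} = 3 + D f^{2}$ ($G{\left(f,D \right)} = f^{2} D + 3 = D f^{2} + 3 = 3 + D f^{2}$)
$K = 12$ ($K = 3 + 1 \cdot 3^{2} = 3 + 1 \cdot 9 = 3 + 9 = 12$)
$z{\left(M \right)} = - \frac{1}{3} + M \left(-1 + M\right)$ ($z{\left(M \right)} = - \frac{1}{3} + \left(0 + M\right) \left(-1 + M\right) = - \frac{1}{3} + M \left(-1 + M\right)$)
$\left(z{\left(K \right)} - 138\right)^{2} = \left(\left(- \frac{1}{3} + 12^{2} - 12\right) - 138\right)^{2} = \left(\left(- \frac{1}{3} + 144 - 12\right) - 138\right)^{2} = \left(\frac{395}{3} - 138\right)^{2} = \left(- \frac{19}{3}\right)^{2} = \frac{361}{9}$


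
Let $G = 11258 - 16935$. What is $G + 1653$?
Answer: $-4024$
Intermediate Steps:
$G = -5677$ ($G = 11258 - 16935 = -5677$)
$G + 1653 = -5677 + 1653 = -4024$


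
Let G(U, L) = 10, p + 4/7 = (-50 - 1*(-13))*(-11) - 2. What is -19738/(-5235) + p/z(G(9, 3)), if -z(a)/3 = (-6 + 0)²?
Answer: 33881/1319220 ≈ 0.025683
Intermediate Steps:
p = 2831/7 (p = -4/7 + ((-50 - 1*(-13))*(-11) - 2) = -4/7 + ((-50 + 13)*(-11) - 2) = -4/7 + (-37*(-11) - 2) = -4/7 + (407 - 2) = -4/7 + 405 = 2831/7 ≈ 404.43)
z(a) = -108 (z(a) = -3*(-6 + 0)² = -3*(-6)² = -3*36 = -108)
-19738/(-5235) + p/z(G(9, 3)) = -19738/(-5235) + (2831/7)/(-108) = -19738*(-1/5235) + (2831/7)*(-1/108) = 19738/5235 - 2831/756 = 33881/1319220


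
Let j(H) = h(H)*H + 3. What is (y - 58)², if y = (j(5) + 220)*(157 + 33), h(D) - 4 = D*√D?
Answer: 2239129044 + 438064000*√5 ≈ 3.2187e+9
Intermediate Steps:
h(D) = 4 + D^(3/2) (h(D) = 4 + D*√D = 4 + D^(3/2))
j(H) = 3 + H*(4 + H^(3/2)) (j(H) = (4 + H^(3/2))*H + 3 = H*(4 + H^(3/2)) + 3 = 3 + H*(4 + H^(3/2)))
y = 46170 + 4750*√5 (y = ((3 + 5*(4 + 5^(3/2))) + 220)*(157 + 33) = ((3 + 5*(4 + 5*√5)) + 220)*190 = ((3 + (20 + 25*√5)) + 220)*190 = ((23 + 25*√5) + 220)*190 = (243 + 25*√5)*190 = 46170 + 4750*√5 ≈ 56791.)
(y - 58)² = ((46170 + 4750*√5) - 58)² = (46112 + 4750*√5)²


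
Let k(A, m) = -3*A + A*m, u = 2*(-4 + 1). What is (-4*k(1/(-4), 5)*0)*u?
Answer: 0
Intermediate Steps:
u = -6 (u = 2*(-3) = -6)
(-4*k(1/(-4), 5)*0)*u = (-4*(-3 + 5)/(-4)*0)*(-6) = (-(-1)*2*0)*(-6) = (-4*(-½)*0)*(-6) = (2*0)*(-6) = 0*(-6) = 0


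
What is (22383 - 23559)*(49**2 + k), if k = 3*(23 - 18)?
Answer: -2841216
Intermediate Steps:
k = 15 (k = 3*5 = 15)
(22383 - 23559)*(49**2 + k) = (22383 - 23559)*(49**2 + 15) = -1176*(2401 + 15) = -1176*2416 = -2841216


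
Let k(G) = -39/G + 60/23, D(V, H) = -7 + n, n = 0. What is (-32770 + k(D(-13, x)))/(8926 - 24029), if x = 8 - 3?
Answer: 5274653/2431583 ≈ 2.1692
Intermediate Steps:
x = 5
D(V, H) = -7 (D(V, H) = -7 + 0 = -7)
k(G) = 60/23 - 39/G (k(G) = -39/G + 60*(1/23) = -39/G + 60/23 = 60/23 - 39/G)
(-32770 + k(D(-13, x)))/(8926 - 24029) = (-32770 + (60/23 - 39/(-7)))/(8926 - 24029) = (-32770 + (60/23 - 39*(-⅐)))/(-15103) = (-32770 + (60/23 + 39/7))*(-1/15103) = (-32770 + 1317/161)*(-1/15103) = -5274653/161*(-1/15103) = 5274653/2431583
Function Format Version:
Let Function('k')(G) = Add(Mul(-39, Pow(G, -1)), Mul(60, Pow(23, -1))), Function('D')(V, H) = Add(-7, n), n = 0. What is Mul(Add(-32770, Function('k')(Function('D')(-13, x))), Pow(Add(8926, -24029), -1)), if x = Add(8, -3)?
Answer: Rational(5274653, 2431583) ≈ 2.1692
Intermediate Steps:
x = 5
Function('D')(V, H) = -7 (Function('D')(V, H) = Add(-7, 0) = -7)
Function('k')(G) = Add(Rational(60, 23), Mul(-39, Pow(G, -1))) (Function('k')(G) = Add(Mul(-39, Pow(G, -1)), Mul(60, Rational(1, 23))) = Add(Mul(-39, Pow(G, -1)), Rational(60, 23)) = Add(Rational(60, 23), Mul(-39, Pow(G, -1))))
Mul(Add(-32770, Function('k')(Function('D')(-13, x))), Pow(Add(8926, -24029), -1)) = Mul(Add(-32770, Add(Rational(60, 23), Mul(-39, Pow(-7, -1)))), Pow(Add(8926, -24029), -1)) = Mul(Add(-32770, Add(Rational(60, 23), Mul(-39, Rational(-1, 7)))), Pow(-15103, -1)) = Mul(Add(-32770, Add(Rational(60, 23), Rational(39, 7))), Rational(-1, 15103)) = Mul(Add(-32770, Rational(1317, 161)), Rational(-1, 15103)) = Mul(Rational(-5274653, 161), Rational(-1, 15103)) = Rational(5274653, 2431583)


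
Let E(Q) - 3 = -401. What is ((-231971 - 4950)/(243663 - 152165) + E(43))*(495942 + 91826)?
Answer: -10771766987500/45749 ≈ -2.3545e+8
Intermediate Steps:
E(Q) = -398 (E(Q) = 3 - 401 = -398)
((-231971 - 4950)/(243663 - 152165) + E(43))*(495942 + 91826) = ((-231971 - 4950)/(243663 - 152165) - 398)*(495942 + 91826) = (-236921/91498 - 398)*587768 = -36653125/91498*587768 = -10771766987500/45749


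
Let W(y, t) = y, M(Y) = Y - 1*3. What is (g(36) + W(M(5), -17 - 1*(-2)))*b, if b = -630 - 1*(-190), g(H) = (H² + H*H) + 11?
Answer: -1146200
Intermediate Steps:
M(Y) = -3 + Y (M(Y) = Y - 3 = -3 + Y)
g(H) = 11 + 2*H² (g(H) = (H² + H²) + 11 = 2*H² + 11 = 11 + 2*H²)
b = -440 (b = -630 + 190 = -440)
(g(36) + W(M(5), -17 - 1*(-2)))*b = ((11 + 2*36²) + (-3 + 5))*(-440) = ((11 + 2*1296) + 2)*(-440) = ((11 + 2592) + 2)*(-440) = (2603 + 2)*(-440) = 2605*(-440) = -1146200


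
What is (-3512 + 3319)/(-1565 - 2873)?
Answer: 193/4438 ≈ 0.043488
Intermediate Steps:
(-3512 + 3319)/(-1565 - 2873) = -193/(-4438) = -193*(-1/4438) = 193/4438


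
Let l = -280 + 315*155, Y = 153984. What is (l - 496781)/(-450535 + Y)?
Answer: 448236/296551 ≈ 1.5115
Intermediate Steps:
l = 48545 (l = -280 + 48825 = 48545)
(l - 496781)/(-450535 + Y) = (48545 - 496781)/(-450535 + 153984) = -448236/(-296551) = -448236*(-1/296551) = 448236/296551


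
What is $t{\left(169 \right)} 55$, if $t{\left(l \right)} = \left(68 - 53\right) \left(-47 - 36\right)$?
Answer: $-68475$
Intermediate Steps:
$t{\left(l \right)} = -1245$ ($t{\left(l \right)} = 15 \left(-83\right) = -1245$)
$t{\left(169 \right)} 55 = \left(-1245\right) 55 = -68475$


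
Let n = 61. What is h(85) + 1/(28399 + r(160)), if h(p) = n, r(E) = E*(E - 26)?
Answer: 3040180/49839 ≈ 61.000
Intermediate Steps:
r(E) = E*(-26 + E)
h(p) = 61
h(85) + 1/(28399 + r(160)) = 61 + 1/(28399 + 160*(-26 + 160)) = 61 + 1/(28399 + 160*134) = 61 + 1/(28399 + 21440) = 61 + 1/49839 = 3040180/49839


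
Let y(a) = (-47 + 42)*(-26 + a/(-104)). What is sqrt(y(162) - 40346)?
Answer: I*sqrt(27180751)/26 ≈ 200.52*I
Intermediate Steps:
y(a) = 130 + 5*a/104 (y(a) = -5*(-26 + a*(-1/104)) = -5*(-26 - a/104) = 130 + 5*a/104)
sqrt(y(162) - 40346) = sqrt((130 + (5/104)*162) - 40346) = sqrt((130 + 405/52) - 40346) = sqrt(7165/52 - 40346) = sqrt(-2090827/52) = I*sqrt(27180751)/26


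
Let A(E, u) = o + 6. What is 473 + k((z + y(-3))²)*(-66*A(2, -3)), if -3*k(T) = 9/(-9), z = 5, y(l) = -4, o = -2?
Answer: 385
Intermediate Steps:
A(E, u) = 4 (A(E, u) = -2 + 6 = 4)
k(T) = ⅓ (k(T) = -3/(-9) = -3*(-1)/9 = -⅓*(-1) = ⅓)
473 + k((z + y(-3))²)*(-66*A(2, -3)) = 473 + (-66*4)/3 = 473 + (⅓)*(-264) = 473 - 88 = 385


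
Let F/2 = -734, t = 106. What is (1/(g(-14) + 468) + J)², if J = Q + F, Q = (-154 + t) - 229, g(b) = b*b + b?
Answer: 1286520794001/422500 ≈ 3.0450e+6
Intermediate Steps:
F = -1468 (F = 2*(-734) = -1468)
g(b) = b + b² (g(b) = b² + b = b + b²)
Q = -277 (Q = (-154 + 106) - 229 = -48 - 229 = -277)
J = -1745 (J = -277 - 1468 = -1745)
(1/(g(-14) + 468) + J)² = (1/(-14*(1 - 14) + 468) - 1745)² = (1/(-14*(-13) + 468) - 1745)² = (1/(182 + 468) - 1745)² = (1/650 - 1745)² = (-1134249/650)² = 1286520794001/422500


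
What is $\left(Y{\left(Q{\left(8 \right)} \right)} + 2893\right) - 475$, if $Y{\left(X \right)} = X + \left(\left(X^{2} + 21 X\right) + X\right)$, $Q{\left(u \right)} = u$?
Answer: $2666$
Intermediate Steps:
$Y{\left(X \right)} = X^{2} + 23 X$ ($Y{\left(X \right)} = X + \left(X^{2} + 22 X\right) = X^{2} + 23 X$)
$\left(Y{\left(Q{\left(8 \right)} \right)} + 2893\right) - 475 = \left(8 \left(23 + 8\right) + 2893\right) - 475 = \left(8 \cdot 31 + 2893\right) - 475 = \left(248 + 2893\right) - 475 = 3141 - 475 = 2666$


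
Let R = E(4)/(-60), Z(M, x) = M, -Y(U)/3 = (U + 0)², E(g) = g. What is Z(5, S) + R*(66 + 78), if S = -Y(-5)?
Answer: -23/5 ≈ -4.6000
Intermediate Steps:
Y(U) = -3*U² (Y(U) = -3*(U + 0)² = -3*U²)
S = 75 (S = -(-3)*(-5)² = -(-3)*25 = -1*(-75) = 75)
R = -1/15 (R = 4/(-60) = 4*(-1/60) = -1/15 ≈ -0.066667)
Z(5, S) + R*(66 + 78) = 5 - (66 + 78)/15 = 5 - 1/15*144 = 5 - 48/5 = -23/5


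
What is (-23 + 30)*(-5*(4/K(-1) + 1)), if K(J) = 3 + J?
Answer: -105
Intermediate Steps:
(-23 + 30)*(-5*(4/K(-1) + 1)) = (-23 + 30)*(-5*(4/(3 - 1) + 1)) = 7*(-5*(4/2 + 1)) = 7*(-5*(4*(1/2) + 1)) = 7*(-5*(2 + 1)) = 7*(-5*3) = 7*(-15) = -105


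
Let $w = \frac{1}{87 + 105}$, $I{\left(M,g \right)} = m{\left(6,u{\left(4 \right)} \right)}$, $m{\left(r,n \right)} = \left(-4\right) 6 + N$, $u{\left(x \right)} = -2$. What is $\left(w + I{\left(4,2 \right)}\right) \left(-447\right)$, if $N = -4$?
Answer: $\frac{800875}{64} \approx 12514.0$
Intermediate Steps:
$m{\left(r,n \right)} = -28$ ($m{\left(r,n \right)} = \left(-4\right) 6 - 4 = -24 - 4 = -28$)
$I{\left(M,g \right)} = -28$
$w = \frac{1}{192} \approx 0.0052083$
$\left(w + I{\left(4,2 \right)}\right) \left(-447\right) = \left(\frac{1}{192} - 28\right) \left(-447\right) = \left(- \frac{5375}{192}\right) \left(-447\right) = \frac{800875}{64}$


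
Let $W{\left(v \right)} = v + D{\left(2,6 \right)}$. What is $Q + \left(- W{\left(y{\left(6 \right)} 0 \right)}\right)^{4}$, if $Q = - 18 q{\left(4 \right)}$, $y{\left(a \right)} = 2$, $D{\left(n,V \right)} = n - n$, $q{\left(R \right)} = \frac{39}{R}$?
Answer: $- \frac{351}{2} \approx -175.5$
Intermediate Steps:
$D{\left(n,V \right)} = 0$
$W{\left(v \right)} = v$ ($W{\left(v \right)} = v + 0 = v$)
$Q = - \frac{351}{2}$ ($Q = - 18 \cdot \frac{39}{4} = - 18 \cdot 39 \cdot \frac{1}{4} = \left(-18\right) \frac{39}{4} = - \frac{351}{2} \approx -175.5$)
$Q + \left(- W{\left(y{\left(6 \right)} 0 \right)}\right)^{4} = - \frac{351}{2} + \left(- 2 \cdot 0\right)^{4} = - \frac{351}{2} + \left(\left(-1\right) 0\right)^{4} = - \frac{351}{2} + 0^{4} = - \frac{351}{2} + 0 = - \frac{351}{2}$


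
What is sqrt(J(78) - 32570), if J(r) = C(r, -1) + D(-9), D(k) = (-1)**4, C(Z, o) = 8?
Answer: I*sqrt(32561) ≈ 180.45*I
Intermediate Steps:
D(k) = 1
J(r) = 9 (J(r) = 8 + 1 = 9)
sqrt(J(78) - 32570) = sqrt(9 - 32570) = sqrt(-32561) = I*sqrt(32561)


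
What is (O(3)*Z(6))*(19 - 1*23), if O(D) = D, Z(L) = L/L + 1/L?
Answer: -14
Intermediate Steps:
Z(L) = 1 + 1/L
(O(3)*Z(6))*(19 - 1*23) = (3*((1 + 6)/6))*(19 - 1*23) = (3*((⅙)*7))*(19 - 23) = (3*(7/6))*(-4) = (7/2)*(-4) = -14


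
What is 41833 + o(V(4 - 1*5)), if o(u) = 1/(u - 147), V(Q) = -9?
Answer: 6525947/156 ≈ 41833.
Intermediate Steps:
o(u) = 1/(-147 + u)
41833 + o(V(4 - 1*5)) = 41833 + 1/(-147 - 9) = 41833 + 1/(-156) = 41833 - 1/156 = 6525947/156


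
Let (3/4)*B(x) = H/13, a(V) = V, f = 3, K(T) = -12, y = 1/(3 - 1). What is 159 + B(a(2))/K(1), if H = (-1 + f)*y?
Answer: 18602/117 ≈ 158.99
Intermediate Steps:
y = ½ (y = 1/2 = ½ ≈ 0.50000)
H = 1 (H = (-1 + 3)*(½) = 2*(½) = 1)
B(x) = 4/39 (B(x) = 4*(1/13)/3 = 4*(1*(1/13))/3 = (4/3)*(1/13) = 4/39)
159 + B(a(2))/K(1) = 159 + (4/39)/(-12) = 159 + (4/39)*(-1/12) = 159 - 1/117 = 18602/117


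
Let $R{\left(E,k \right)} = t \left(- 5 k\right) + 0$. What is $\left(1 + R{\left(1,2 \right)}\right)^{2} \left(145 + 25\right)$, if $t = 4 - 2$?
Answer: $61370$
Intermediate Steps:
$t = 2$
$R{\left(E,k \right)} = - 10 k$ ($R{\left(E,k \right)} = 2 \left(- 5 k\right) + 0 = - 10 k + 0 = - 10 k$)
$\left(1 + R{\left(1,2 \right)}\right)^{2} \left(145 + 25\right) = \left(1 - 20\right)^{2} \left(145 + 25\right) = \left(1 - 20\right)^{2} \cdot 170 = \left(-19\right)^{2} \cdot 170 = 361 \cdot 170 = 61370$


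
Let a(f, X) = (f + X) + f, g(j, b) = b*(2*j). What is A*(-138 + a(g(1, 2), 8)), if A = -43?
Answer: 5246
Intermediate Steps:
g(j, b) = 2*b*j
a(f, X) = X + 2*f (a(f, X) = (X + f) + f = X + 2*f)
A*(-138 + a(g(1, 2), 8)) = -43*(-138 + (8 + 2*(2*2*1))) = -43*(-138 + (8 + 2*4)) = -43*(-138 + (8 + 8)) = -43*(-138 + 16) = -43*(-122) = 5246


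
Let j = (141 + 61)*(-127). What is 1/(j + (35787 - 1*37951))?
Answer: -1/27818 ≈ -3.5948e-5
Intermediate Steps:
j = -25654 (j = 202*(-127) = -25654)
1/(j + (35787 - 1*37951)) = 1/(-25654 + (35787 - 1*37951)) = 1/(-25654 + (35787 - 37951)) = 1/(-25654 - 2164) = 1/(-27818) = -1/27818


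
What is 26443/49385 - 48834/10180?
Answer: -42849547/10054786 ≈ -4.2616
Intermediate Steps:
26443/49385 - 48834/10180 = 26443*(1/49385) - 48834*1/10180 = 26443/49385 - 24417/5090 = -42849547/10054786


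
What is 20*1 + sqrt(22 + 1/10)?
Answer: 20 + sqrt(2210)/10 ≈ 24.701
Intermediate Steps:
20*1 + sqrt(22 + 1/10) = 20 + sqrt(22 + 1/10) = 20 + sqrt(221/10) = 20 + sqrt(2210)/10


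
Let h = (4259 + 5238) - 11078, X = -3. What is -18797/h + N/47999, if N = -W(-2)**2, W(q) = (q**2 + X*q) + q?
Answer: 902136019/75886419 ≈ 11.888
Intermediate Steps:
W(q) = q**2 - 2*q (W(q) = (q**2 - 3*q) + q = q**2 - 2*q)
h = -1581 (h = 9497 - 11078 = -1581)
N = -64 (N = -(-2*(-2 - 2))**2 = -(-2*(-4))**2 = -1*8**2 = -1*64 = -64)
-18797/h + N/47999 = -18797/(-1581) - 64/47999 = -18797*(-1/1581) - 64*1/47999 = 18797/1581 - 64/47999 = 902136019/75886419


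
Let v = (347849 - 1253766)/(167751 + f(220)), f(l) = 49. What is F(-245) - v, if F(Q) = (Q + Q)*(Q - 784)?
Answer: 84607343917/167800 ≈ 5.0422e+5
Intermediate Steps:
F(Q) = 2*Q*(-784 + Q) (F(Q) = (2*Q)*(-784 + Q) = 2*Q*(-784 + Q))
v = -905917/167800 (v = (347849 - 1253766)/(167751 + 49) = -905917/167800 ≈ -5.3988)
F(-245) - v = 2*(-245)*(-784 - 245) - 1*(-905917/167800) = 2*(-245)*(-1029) + 905917/167800 = 504210 + 905917/167800 = 84607343917/167800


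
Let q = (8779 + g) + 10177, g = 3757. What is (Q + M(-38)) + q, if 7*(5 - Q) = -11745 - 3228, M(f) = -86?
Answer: 24771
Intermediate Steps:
q = 22713 (q = (8779 + 3757) + 10177 = 12536 + 10177 = 22713)
Q = 2144 (Q = 5 - (-11745 - 3228)/7 = 5 - ⅐*(-14973) = 5 + 2139 = 2144)
(Q + M(-38)) + q = (2144 - 86) + 22713 = 2058 + 22713 = 24771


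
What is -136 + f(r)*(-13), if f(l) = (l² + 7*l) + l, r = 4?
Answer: -760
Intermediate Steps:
f(l) = l² + 8*l
-136 + f(r)*(-13) = -136 + (4*(8 + 4))*(-13) = -136 + (4*12)*(-13) = -136 + 48*(-13) = -136 - 624 = -760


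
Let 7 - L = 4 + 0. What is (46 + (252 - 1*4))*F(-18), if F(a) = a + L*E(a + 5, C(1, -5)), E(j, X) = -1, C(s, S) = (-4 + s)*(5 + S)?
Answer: -6174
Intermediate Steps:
L = 3 (L = 7 - (4 + 0) = 7 - 1*4 = 7 - 4 = 3)
F(a) = -3 + a (F(a) = a + 3*(-1) = a - 3 = -3 + a)
(46 + (252 - 1*4))*F(-18) = (46 + (252 - 1*4))*(-3 - 18) = (46 + (252 - 4))*(-21) = (46 + 248)*(-21) = 294*(-21) = -6174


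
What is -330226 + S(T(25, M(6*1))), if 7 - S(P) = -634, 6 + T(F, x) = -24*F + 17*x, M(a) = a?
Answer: -329585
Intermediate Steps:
T(F, x) = -6 - 24*F + 17*x (T(F, x) = -6 + (-24*F + 17*x) = -6 - 24*F + 17*x)
S(P) = 641 (S(P) = 7 - 1*(-634) = 7 + 634 = 641)
-330226 + S(T(25, M(6*1))) = -330226 + 641 = -329585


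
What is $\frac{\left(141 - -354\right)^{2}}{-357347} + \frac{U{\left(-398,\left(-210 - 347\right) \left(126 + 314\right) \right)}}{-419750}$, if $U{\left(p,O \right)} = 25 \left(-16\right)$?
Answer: $- \frac{2054126099}{2999928065} \approx -0.68472$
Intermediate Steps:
$U{\left(p,O \right)} = -400$
$\frac{\left(141 - -354\right)^{2}}{-357347} + \frac{U{\left(-398,\left(-210 - 347\right) \left(126 + 314\right) \right)}}{-419750} = \frac{\left(141 - -354\right)^{2}}{-357347} - \frac{400}{-419750} = \left(141 + 354\right)^{2} \left(- \frac{1}{357347}\right) - - \frac{8}{8395} = 495^{2} \left(- \frac{1}{357347}\right) + \frac{8}{8395} = 245025 \left(- \frac{1}{357347}\right) + \frac{8}{8395} = - \frac{245025}{357347} + \frac{8}{8395} = - \frac{2054126099}{2999928065}$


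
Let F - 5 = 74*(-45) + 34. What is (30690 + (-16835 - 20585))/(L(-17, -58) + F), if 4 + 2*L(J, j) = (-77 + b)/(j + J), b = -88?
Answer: 67300/32919 ≈ 2.0444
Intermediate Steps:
F = -3291 (F = 5 + (74*(-45) + 34) = 5 + (-3330 + 34) = 5 - 3296 = -3291)
L(J, j) = -2 - 165/(2*(J + j)) (L(J, j) = -2 + ((-77 - 88)/(j + J))/2 = -2 + (-165/(J + j))/2 = -2 - 165/(2*(J + j)))
(30690 + (-16835 - 20585))/(L(-17, -58) + F) = (30690 + (-16835 - 20585))/((-165/2 - 2*(-17) - 2*(-58))/(-17 - 58) - 3291) = (30690 - 37420)/((-165/2 + 34 + 116)/(-75) - 3291) = -6730/(-1/75*135/2 - 3291) = -6730/(-9/10 - 3291) = -6730/(-32919/10) = -6730*(-10/32919) = 67300/32919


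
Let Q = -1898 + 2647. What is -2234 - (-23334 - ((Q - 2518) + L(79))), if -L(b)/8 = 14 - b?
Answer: 19851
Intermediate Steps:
L(b) = -112 + 8*b (L(b) = -8*(14 - b) = -112 + 8*b)
Q = 749
-2234 - (-23334 - ((Q - 2518) + L(79))) = -2234 - (-23334 - ((749 - 2518) + (-112 + 8*79))) = -2234 - (-23334 - (-1769 + (-112 + 632))) = -2234 - (-23334 - (-1769 + 520)) = -2234 - (-23334 - 1*(-1249)) = -2234 - (-23334 + 1249) = -2234 - 1*(-22085) = -2234 + 22085 = 19851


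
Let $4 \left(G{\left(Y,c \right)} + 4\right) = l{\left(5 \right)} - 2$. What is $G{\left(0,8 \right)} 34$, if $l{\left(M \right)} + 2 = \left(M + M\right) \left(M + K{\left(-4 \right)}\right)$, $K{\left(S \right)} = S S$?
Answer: $1615$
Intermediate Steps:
$K{\left(S \right)} = S^{2}$
$l{\left(M \right)} = -2 + 2 M \left(16 + M\right)$ ($l{\left(M \right)} = -2 + \left(M + M\right) \left(M + \left(-4\right)^{2}\right) = -2 + 2 M \left(M + 16\right) = -2 + 2 M \left(16 + M\right)$)
$G{\left(Y,c \right)} = \frac{95}{2}$ ($G{\left(Y,c \right)} = -4 + \frac{\left(-2 + 2 \cdot 5^{2} + 32 \cdot 5\right) - 2}{4} = -4 + \frac{\left(-2 + 2 \cdot 25 + 160\right) - 2}{4} = -4 + \frac{\left(-2 + 50 + 160\right) - 2}{4} = -4 + \frac{208 - 2}{4} = -4 + \frac{1}{4} \cdot 206 = -4 + \frac{103}{2} = \frac{95}{2}$)
$G{\left(0,8 \right)} 34 = \frac{95}{2} \cdot 34 = 1615$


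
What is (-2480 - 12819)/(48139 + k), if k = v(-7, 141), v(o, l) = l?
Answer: -15299/48280 ≈ -0.31688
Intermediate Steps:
k = 141
(-2480 - 12819)/(48139 + k) = (-2480 - 12819)/(48139 + 141) = -15299/48280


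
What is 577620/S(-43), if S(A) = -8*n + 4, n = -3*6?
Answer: 144405/37 ≈ 3902.8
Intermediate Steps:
n = -18
S(A) = 148 (S(A) = -8*(-18) + 4 = 144 + 4 = 148)
577620/S(-43) = 577620/148 = 577620*(1/148) = 144405/37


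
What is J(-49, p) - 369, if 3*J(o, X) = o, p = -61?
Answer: -1156/3 ≈ -385.33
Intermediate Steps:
J(o, X) = o/3
J(-49, p) - 369 = (⅓)*(-49) - 369 = -49/3 - 369 = -1156/3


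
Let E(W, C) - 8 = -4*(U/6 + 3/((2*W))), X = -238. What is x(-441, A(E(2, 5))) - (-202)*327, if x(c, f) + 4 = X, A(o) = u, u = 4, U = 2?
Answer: 65812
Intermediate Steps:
E(W, C) = 20/3 - 6/W (E(W, C) = 8 - 4*(2/6 + 3/((2*W))) = 8 - 4*(2*(⅙) + 3*(1/(2*W))) = 8 - 4*(⅓ + 3/(2*W)) = 8 + (-4/3 - 6/W) = 20/3 - 6/W)
A(o) = 4
x(c, f) = -242 (x(c, f) = -4 - 238 = -242)
x(-441, A(E(2, 5))) - (-202)*327 = -242 - (-202)*327 = -242 - 1*(-66054) = -242 + 66054 = 65812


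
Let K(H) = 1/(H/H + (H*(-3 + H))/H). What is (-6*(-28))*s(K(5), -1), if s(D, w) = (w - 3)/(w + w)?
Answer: 336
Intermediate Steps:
K(H) = 1/(-2 + H) (K(H) = 1/(1 + (-3 + H)) = 1/(-2 + H))
s(D, w) = (-3 + w)/(2*w) (s(D, w) = (-3 + w)/((2*w)) = (-3 + w)*(1/(2*w)) = (-3 + w)/(2*w))
(-6*(-28))*s(K(5), -1) = (-6*(-28))*((½)*(-3 - 1)/(-1)) = 168*((½)*(-1)*(-4)) = 168*2 = 336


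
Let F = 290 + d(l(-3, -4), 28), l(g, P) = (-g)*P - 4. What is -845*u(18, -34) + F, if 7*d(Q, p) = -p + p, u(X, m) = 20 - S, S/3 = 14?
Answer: 18880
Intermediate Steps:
S = 42 (S = 3*14 = 42)
u(X, m) = -22 (u(X, m) = 20 - 1*42 = 20 - 42 = -22)
l(g, P) = -4 - P*g (l(g, P) = -P*g - 4 = -4 - P*g)
d(Q, p) = 0 (d(Q, p) = (-p + p)/7 = (⅐)*0 = 0)
F = 290 (F = 290 + 0 = 290)
-845*u(18, -34) + F = -845*(-22) + 290 = 18590 + 290 = 18880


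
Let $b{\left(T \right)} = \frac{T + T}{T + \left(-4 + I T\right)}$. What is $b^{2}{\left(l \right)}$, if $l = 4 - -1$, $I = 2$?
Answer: $\frac{100}{121} \approx 0.82645$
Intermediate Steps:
$l = 5$ ($l = 4 + 1 = 5$)
$b{\left(T \right)} = \frac{2 T}{-4 + 3 T}$ ($b{\left(T \right)} = \frac{T + T}{T + \left(-4 + 2 T\right)} = \frac{2 T}{-4 + 3 T}$)
$b^{2}{\left(l \right)} = \left(2 \cdot 5 \frac{1}{-4 + 3 \cdot 5}\right)^{2} = \left(2 \cdot 5 \frac{1}{-4 + 15}\right)^{2} = \left(2 \cdot 5 \cdot \frac{1}{11}\right)^{2} = \left(\frac{10}{11}\right)^{2} = \frac{100}{121}$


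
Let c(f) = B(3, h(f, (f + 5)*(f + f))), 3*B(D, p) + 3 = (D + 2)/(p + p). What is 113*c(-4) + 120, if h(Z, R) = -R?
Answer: 901/48 ≈ 18.771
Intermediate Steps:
B(D, p) = -1 + (2 + D)/(6*p) (B(D, p) = -1 + ((D + 2)/(p + p))/3 = -1 + ((2 + D)/((2*p)))/3 = -1 + ((2 + D)*(1/(2*p)))/3 = -1 + ((2 + D)/(2*p))/3 = -1 + (2 + D)/(6*p))
c(f) = -(5 + 12*f*(5 + f))/(12*f*(5 + f)) (c(f) = (2 + 3 - (-6)*(f + 5)*(f + f))/(6*((-(f + 5)*(f + f)))) = (2 + 3 - (-6)*(5 + f)*(2*f))/(6*((-(5 + f)*2*f))) = (2 + 3 - (-6)*2*f*(5 + f))/(6*((-2*f*(5 + f)))) = (2 + 3 - (-12)*f*(5 + f))/(6*((-2*f*(5 + f)))) = (-1/(2*f*(5 + f)))*(2 + 3 + 12*f*(5 + f))/6 = (-1/(2*f*(5 + f)))*(5 + 12*f*(5 + f))/6 = -(5 + 12*f*(5 + f))/(12*f*(5 + f)))
113*c(-4) + 120 = 113*((-5/12 - 1*(-4)*(5 - 4))/((-4)*(5 - 4))) + 120 = 113*(-1/4*(-5/12 - 1*(-4)*1)/1) + 120 = 113*(-1/4*1*(-5/12 + 4)) + 120 = 113*(-1/4*1*43/12) + 120 = 113*(-43/48) + 120 = -4859/48 + 120 = 901/48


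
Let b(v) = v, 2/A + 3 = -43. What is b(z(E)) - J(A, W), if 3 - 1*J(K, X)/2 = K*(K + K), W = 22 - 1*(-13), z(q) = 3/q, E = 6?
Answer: -5811/1058 ≈ -5.4924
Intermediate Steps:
A = -1/23 (A = 2/(-3 - 43) = 2/(-46) = 2*(-1/46) = -1/23 ≈ -0.043478)
W = 35 (W = 22 + 13 = 35)
J(K, X) = 6 - 4*K**2 (J(K, X) = 6 - 2*K*(K + K) = 6 - 2*K*2*K = 6 - 4*K**2)
b(z(E)) - J(A, W) = 3/6 - (6 - 4*(-1/23)**2) = 3*(1/6) - (6 - 4*1/529) = 1/2 - (6 - 4/529) = 1/2 - 1*3170/529 = 1/2 - 3170/529 = -5811/1058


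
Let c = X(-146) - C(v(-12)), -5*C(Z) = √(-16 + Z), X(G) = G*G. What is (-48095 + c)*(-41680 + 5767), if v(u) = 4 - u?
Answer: 961714227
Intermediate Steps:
X(G) = G²
C(Z) = -√(-16 + Z)/5
c = 21316 (c = (-146)² - (-1)*√(-16 + (4 - 1*(-12)))/5 = 21316 - (-1)*√(-16 + (4 + 12))/5 = 21316 - (-1)*√(-16 + 16)/5 = 21316 - (-1)*√0/5 = 21316 - (-1)*0/5 = 21316 - 1*0 = 21316 + 0 = 21316)
(-48095 + c)*(-41680 + 5767) = (-48095 + 21316)*(-41680 + 5767) = -26779*(-35913) = 961714227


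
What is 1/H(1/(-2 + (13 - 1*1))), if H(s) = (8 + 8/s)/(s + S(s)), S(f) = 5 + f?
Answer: 13/220 ≈ 0.059091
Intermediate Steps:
H(s) = (8 + 8/s)/(5 + 2*s) (H(s) = (8 + 8/s)/(s + (5 + s)) = (8 + 8/s)/(5 + 2*s))
1/H(1/(-2 + (13 - 1*1))) = 1/(8*(1 + 1/(-2 + (13 - 1*1)))/((1/(-2 + (13 - 1*1)))*(5 + 2/(-2 + (13 - 1*1))))) = 1/(8*(1 + 1/(-2 + (13 - 1)))/((1/(-2 + (13 - 1)))*(5 + 2/(-2 + (13 - 1))))) = 1/(8*(1 + 1/(-2 + 12))/((1/(-2 + 12))*(5 + 2/(-2 + 12)))) = 1/(8*(1 + 1/10)/((1/10)*(5 + 2/10))) = 1/(8*(1 + 1/10)/((1/10)*(5 + 2*(1/10)))) = 1/(8*10*(11/10)/(5 + 1/5)) = 1/(8*10*(11/10)/(26/5)) = 1/(8*10*(5/26)*(11/10)) = 1/(220/13) = 13/220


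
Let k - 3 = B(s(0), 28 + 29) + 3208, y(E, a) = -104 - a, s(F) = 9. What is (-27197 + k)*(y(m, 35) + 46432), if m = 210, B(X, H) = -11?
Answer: -1110893121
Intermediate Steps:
k = 3200 (k = 3 + (-11 + 3208) = 3 + 3197 = 3200)
(-27197 + k)*(y(m, 35) + 46432) = (-27197 + 3200)*((-104 - 1*35) + 46432) = -23997*((-104 - 35) + 46432) = -23997*(-139 + 46432) = -23997*46293 = -1110893121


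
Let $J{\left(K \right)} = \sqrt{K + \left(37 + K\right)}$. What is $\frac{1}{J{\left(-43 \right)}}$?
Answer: $- \frac{i}{7} \approx - 0.14286 i$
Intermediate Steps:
$J{\left(K \right)} = \sqrt{37 + 2 K}$
$\frac{1}{J{\left(-43 \right)}} = \frac{1}{\sqrt{37 + 2 \left(-43\right)}} = \frac{1}{\sqrt{37 - 86}} = \frac{1}{\sqrt{-49}} = \frac{1}{7 i} = - \frac{i}{7}$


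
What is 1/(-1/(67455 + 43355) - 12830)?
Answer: -110810/1421692301 ≈ -7.7942e-5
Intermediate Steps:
1/(-1/(67455 + 43355) - 12830) = 1/(-1/110810 - 12830) = 1/(-1421692301/110810) = -110810/1421692301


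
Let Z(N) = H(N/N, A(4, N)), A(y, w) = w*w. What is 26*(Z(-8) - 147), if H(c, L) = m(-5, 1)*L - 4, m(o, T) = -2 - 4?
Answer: -13910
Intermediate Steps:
A(y, w) = w²
m(o, T) = -6
H(c, L) = -4 - 6*L (H(c, L) = -6*L - 4 = -4 - 6*L)
Z(N) = -4 - 6*N²
26*(Z(-8) - 147) = 26*((-4 - 6*(-8)²) - 147) = 26*((-4 - 6*64) - 147) = 26*((-4 - 384) - 147) = 26*(-388 - 147) = 26*(-535) = -13910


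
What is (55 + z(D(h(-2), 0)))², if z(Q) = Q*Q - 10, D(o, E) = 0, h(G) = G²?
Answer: 2025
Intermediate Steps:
z(Q) = -10 + Q² (z(Q) = Q² - 10 = -10 + Q²)
(55 + z(D(h(-2), 0)))² = (55 + (-10 + 0²))² = (55 + (-10 + 0))² = (55 - 10)² = 45² = 2025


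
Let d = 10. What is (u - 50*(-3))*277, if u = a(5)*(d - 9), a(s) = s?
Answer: 42935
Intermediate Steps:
u = 5 (u = 5*(10 - 9) = 5*1 = 5)
(u - 50*(-3))*277 = (5 - 50*(-3))*277 = (5 + 150)*277 = 155*277 = 42935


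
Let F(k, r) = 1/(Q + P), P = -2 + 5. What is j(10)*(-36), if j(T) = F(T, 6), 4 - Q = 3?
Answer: -9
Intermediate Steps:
P = 3
Q = 1 (Q = 4 - 1*3 = 4 - 3 = 1)
F(k, r) = ¼ (F(k, r) = 1/(1 + 3) = 1/4 = ¼)
j(T) = ¼
j(10)*(-36) = (¼)*(-36) = -9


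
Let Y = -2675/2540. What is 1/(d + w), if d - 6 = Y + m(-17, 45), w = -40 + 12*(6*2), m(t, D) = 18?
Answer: 508/64489 ≈ 0.0078773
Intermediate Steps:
Y = -535/508 (Y = -2675*1/2540 = -535/508 ≈ -1.0532)
w = 104 (w = -40 + 12*12 = -40 + 144 = 104)
d = 11657/508 (d = 6 + (-535/508 + 18) = 6 + 8609/508 = 11657/508 ≈ 22.947)
1/(d + w) = 1/(11657/508 + 104) = 1/(64489/508) = 508/64489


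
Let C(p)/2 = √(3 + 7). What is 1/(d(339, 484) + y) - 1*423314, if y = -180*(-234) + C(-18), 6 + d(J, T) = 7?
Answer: -751034640261593/1774178601 - 2*√10/1774178601 ≈ -4.2331e+5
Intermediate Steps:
C(p) = 2*√10 (C(p) = 2*√(3 + 7) = 2*√10)
d(J, T) = 1 (d(J, T) = -6 + 7 = 1)
y = 42120 + 2*√10 (y = -180*(-234) + 2*√10 = 42120 + 2*√10 ≈ 42126.)
1/(d(339, 484) + y) - 1*423314 = 1/(1 + (42120 + 2*√10)) - 1*423314 = 1/(42121 + 2*√10) - 423314 = -423314 + 1/(42121 + 2*√10)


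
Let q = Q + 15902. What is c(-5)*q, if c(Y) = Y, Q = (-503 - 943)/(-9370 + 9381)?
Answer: -867380/11 ≈ -78853.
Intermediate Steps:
Q = -1446/11 ≈ -131.45
q = 173476/11 (q = -1446/11 + 15902 = 173476/11 ≈ 15771.)
c(-5)*q = -5*173476/11 = -867380/11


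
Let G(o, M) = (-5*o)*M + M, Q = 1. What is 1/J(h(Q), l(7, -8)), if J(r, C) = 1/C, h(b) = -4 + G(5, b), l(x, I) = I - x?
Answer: -15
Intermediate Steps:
G(o, M) = M - 5*M*o (G(o, M) = -5*M*o + M = M - 5*M*o)
h(b) = -4 - 24*b (h(b) = -4 + b*(1 - 5*5) = -4 + b*(1 - 25) = -4 + b*(-24) = -4 - 24*b)
1/J(h(Q), l(7, -8)) = 1/(1/(-8 - 1*7)) = 1/(1/(-8 - 7)) = 1/(1/(-15)) = 1/(-1/15) = -15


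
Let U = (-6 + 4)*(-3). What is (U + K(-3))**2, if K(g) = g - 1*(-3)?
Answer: 36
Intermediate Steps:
K(g) = 3 + g (K(g) = g + 3 = 3 + g)
U = 6 (U = -2*(-3) = 6)
(U + K(-3))**2 = (6 + (3 - 3))**2 = (6 + 0)**2 = 6**2 = 36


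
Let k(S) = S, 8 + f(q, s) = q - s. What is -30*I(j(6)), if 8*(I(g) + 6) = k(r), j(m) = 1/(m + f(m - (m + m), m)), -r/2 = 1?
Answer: 375/2 ≈ 187.50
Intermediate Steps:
r = -2 (r = -2*1 = -2)
f(q, s) = -8 + q - s (f(q, s) = -8 + (q - s) = -8 + q - s)
j(m) = 1/(-8 - m) (j(m) = 1/(m + (-8 + (m - (m + m)) - m)) = 1/(m + (-8 + (m - 2*m) - m)) = 1/(m + (-8 - m - m)) = 1/(m + (-8 - 2*m)) = 1/(-8 - m))
I(g) = -25/4 (I(g) = -6 + (⅛)*(-2) = -6 - ¼ = -25/4)
-30*I(j(6)) = -30*(-25/4) = 375/2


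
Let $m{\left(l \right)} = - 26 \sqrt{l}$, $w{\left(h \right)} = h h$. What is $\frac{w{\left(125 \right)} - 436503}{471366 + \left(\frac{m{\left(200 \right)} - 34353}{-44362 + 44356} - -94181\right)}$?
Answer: $- \frac{1731139396236}{2349736311605} + \frac{131313936 \sqrt{2}}{2349736311605} \approx -0.73666$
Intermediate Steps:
$w{\left(h \right)} = h^{2}$
$\frac{w{\left(125 \right)} - 436503}{471366 + \left(\frac{m{\left(200 \right)} - 34353}{-44362 + 44356} - -94181\right)} = \frac{125^{2} - 436503}{471366 + \left(\frac{- 26 \sqrt{200} - 34353}{-44362 + 44356} - -94181\right)} = \frac{15625 - 436503}{471366 + \left(\frac{- 26 \cdot 10 \sqrt{2} - 34353}{-6} + 94181\right)} = - \frac{420878}{471366 + \left(\left(- 260 \sqrt{2} - 34353\right) \left(- \frac{1}{6}\right) + 94181\right)} = - \frac{420878}{471366 + \left(\left(-34353 - 260 \sqrt{2}\right) \left(- \frac{1}{6}\right) + 94181\right)} = - \frac{420878}{471366 + \left(\left(\frac{11451}{2} + \frac{130 \sqrt{2}}{3}\right) + 94181\right)} = - \frac{420878}{471366 + \left(\frac{199813}{2} + \frac{130 \sqrt{2}}{3}\right)} = - \frac{420878}{\frac{1142545}{2} + \frac{130 \sqrt{2}}{3}}$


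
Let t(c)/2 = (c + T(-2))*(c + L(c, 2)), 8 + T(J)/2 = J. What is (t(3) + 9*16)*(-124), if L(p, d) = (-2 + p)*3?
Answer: 7440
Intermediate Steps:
L(p, d) = -6 + 3*p
T(J) = -16 + 2*J
t(c) = 2*(-20 + c)*(-6 + 4*c) (t(c) = 2*((c + (-16 + 2*(-2)))*(c + (-6 + 3*c))) = 2*((c + (-16 - 4))*(-6 + 4*c)) = 2*((c - 20)*(-6 + 4*c)) = 2*((-20 + c)*(-6 + 4*c)) = 2*(-20 + c)*(-6 + 4*c))
(t(3) + 9*16)*(-124) = ((240 - 172*3 + 8*3²) + 9*16)*(-124) = ((240 - 516 + 8*9) + 144)*(-124) = ((240 - 516 + 72) + 144)*(-124) = (-204 + 144)*(-124) = -60*(-124) = 7440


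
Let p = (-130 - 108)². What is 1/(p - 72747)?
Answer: -1/16103 ≈ -6.2100e-5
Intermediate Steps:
p = 56644 (p = (-238)² = 56644)
1/(p - 72747) = 1/(56644 - 72747) = 1/(-16103) = -1/16103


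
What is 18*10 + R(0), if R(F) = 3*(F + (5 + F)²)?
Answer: 255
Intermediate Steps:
R(F) = 3*F + 3*(5 + F)²
18*10 + R(0) = 18*10 + (3*0 + 3*(5 + 0)²) = 180 + (0 + 3*5²) = 180 + (0 + 3*25) = 180 + (0 + 75) = 180 + 75 = 255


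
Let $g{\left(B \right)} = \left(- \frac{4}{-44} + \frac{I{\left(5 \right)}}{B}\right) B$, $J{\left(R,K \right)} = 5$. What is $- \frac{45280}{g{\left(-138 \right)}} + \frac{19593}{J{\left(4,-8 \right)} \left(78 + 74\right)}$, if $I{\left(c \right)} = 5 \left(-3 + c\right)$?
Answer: $\frac{94772351}{5320} \approx 17814.0$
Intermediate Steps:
$I{\left(c \right)} = -15 + 5 c$
$g{\left(B \right)} = B \left(\frac{1}{11} + \frac{10}{B}\right)$ ($g{\left(B \right)} = \left(- \frac{4}{-44} + \frac{-15 + 5 \cdot 5}{B}\right) B = \left(\left(-4\right) \left(- \frac{1}{44}\right) + \frac{-15 + 25}{B}\right) B = \left(\frac{1}{11} + \frac{10}{B}\right) B = B \left(\frac{1}{11} + \frac{10}{B}\right)$)
$- \frac{45280}{g{\left(-138 \right)}} + \frac{19593}{J{\left(4,-8 \right)} \left(78 + 74\right)} = - \frac{45280}{10 + \frac{1}{11} \left(-138\right)} + \frac{19593}{5 \left(78 + 74\right)} = - \frac{45280}{10 - \frac{138}{11}} + \frac{19593}{5 \cdot 152} = - \frac{45280}{- \frac{28}{11}} + \frac{19593}{760} = \left(-45280\right) \left(- \frac{11}{28}\right) + 19593 \cdot \frac{1}{760} = \frac{124520}{7} + \frac{19593}{760} = \frac{94772351}{5320}$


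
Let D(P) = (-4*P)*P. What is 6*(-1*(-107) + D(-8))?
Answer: -894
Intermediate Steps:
D(P) = -4*P²
6*(-1*(-107) + D(-8)) = 6*(-1*(-107) - 4*(-8)²) = 6*(107 - 4*64) = 6*(107 - 256) = 6*(-149) = -894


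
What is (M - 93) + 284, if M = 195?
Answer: 386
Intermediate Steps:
(M - 93) + 284 = (195 - 93) + 284 = 102 + 284 = 386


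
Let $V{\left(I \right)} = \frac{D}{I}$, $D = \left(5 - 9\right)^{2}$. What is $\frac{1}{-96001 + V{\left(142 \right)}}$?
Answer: $- \frac{71}{6816063} \approx -1.0417 \cdot 10^{-5}$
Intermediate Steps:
$D = 16$ ($D = \left(5 - 9\right)^{2} = \left(-4\right)^{2} = 16$)
$V{\left(I \right)} = \frac{16}{I}$
$\frac{1}{-96001 + V{\left(142 \right)}} = \frac{1}{-96001 + \frac{16}{142}} = \frac{1}{-96001 + 16 \cdot \frac{1}{142}} = \frac{1}{-96001 + \frac{8}{71}} = \frac{1}{- \frac{6816063}{71}} = - \frac{71}{6816063}$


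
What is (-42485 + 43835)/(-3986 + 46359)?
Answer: 1350/42373 ≈ 0.031860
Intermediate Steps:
(-42485 + 43835)/(-3986 + 46359) = 1350/42373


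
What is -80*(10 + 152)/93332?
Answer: -3240/23333 ≈ -0.13886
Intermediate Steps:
-80*(10 + 152)/93332 = -80*162*(1/93332) = -12960*1/93332 = -3240/23333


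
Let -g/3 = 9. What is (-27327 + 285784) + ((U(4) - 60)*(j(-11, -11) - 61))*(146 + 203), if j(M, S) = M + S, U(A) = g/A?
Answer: 8768017/4 ≈ 2.1920e+6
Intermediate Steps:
g = -27 (g = -3*9 = -27)
U(A) = -27/A
(-27327 + 285784) + ((U(4) - 60)*(j(-11, -11) - 61))*(146 + 203) = (-27327 + 285784) + ((-27/4 - 60)*((-11 - 11) - 61))*(146 + 203) = 258457 + ((-27*1/4 - 60)*(-22 - 61))*349 = 258457 + ((-27/4 - 60)*(-83))*349 = 258457 - 267/4*(-83)*349 = 258457 + (22161/4)*349 = 258457 + 7734189/4 = 8768017/4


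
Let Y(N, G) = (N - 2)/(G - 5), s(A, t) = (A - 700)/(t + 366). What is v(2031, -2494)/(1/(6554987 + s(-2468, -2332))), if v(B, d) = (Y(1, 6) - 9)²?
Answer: 644355380500/983 ≈ 6.5550e+8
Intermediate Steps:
s(A, t) = (-700 + A)/(366 + t)
Y(N, G) = (-2 + N)/(-5 + G)
v(B, d) = 100 (v(B, d) = ((-2 + 1)/(-5 + 6) - 9)² = (-1/1 - 9)² = (1*(-1) - 9)² = (-1 - 9)² = (-10)² = 100)
v(2031, -2494)/(1/(6554987 + s(-2468, -2332))) = 100/(1/(6554987 + (-700 - 2468)/(366 - 2332))) = 100/(1/(6554987 - 3168/(-1966))) = 100/(1/(6554987 - 1/1966*(-3168))) = 100/(1/(6554987 + 1584/983)) = 100/(1/(6443553805/983)) = 100/(983/6443553805) = 100*(6443553805/983) = 644355380500/983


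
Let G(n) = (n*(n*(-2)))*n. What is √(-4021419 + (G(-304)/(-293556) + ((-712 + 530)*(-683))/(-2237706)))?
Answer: 4*I*√2324665619263337837420258/3041166771 ≈ 2005.4*I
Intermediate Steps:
G(n) = -2*n³ (G(n) = (n*(-2*n))*n = (-2*n²)*n = -2*n³)
√(-4021419 + (G(-304)/(-293556) + ((-712 + 530)*(-683))/(-2237706))) = √(-4021419 + (-2*(-304)³/(-293556) + ((-712 + 530)*(-683))/(-2237706))) = √(-4021419 + (-2*(-28094464)*(-1/293556) - 182*(-683)*(-1/2237706))) = √(-4021419 + (56188928*(-1/293556) + 124306*(-1/2237706))) = √(-4021419 + (-14047232/73389 - 62153/1118853)) = √(-4021419 - 5240449670471/27370500939) = √(-110073492965282912/27370500939) = 4*I*√2324665619263337837420258/3041166771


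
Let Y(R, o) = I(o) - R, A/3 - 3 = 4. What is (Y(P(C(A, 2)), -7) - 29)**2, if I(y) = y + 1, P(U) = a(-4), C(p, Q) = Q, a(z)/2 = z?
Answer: 729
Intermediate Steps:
a(z) = 2*z
A = 21 (A = 9 + 3*4 = 9 + 12 = 21)
P(U) = -8 (P(U) = 2*(-4) = -8)
I(y) = 1 + y
Y(R, o) = 1 + o - R (Y(R, o) = (1 + o) - R = 1 + o - R)
(Y(P(C(A, 2)), -7) - 29)**2 = ((1 - 7 - 1*(-8)) - 29)**2 = ((1 - 7 + 8) - 29)**2 = (2 - 29)**2 = (-27)**2 = 729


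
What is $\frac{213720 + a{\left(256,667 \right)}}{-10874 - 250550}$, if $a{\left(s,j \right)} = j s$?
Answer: $- \frac{48059}{32678} \approx -1.4707$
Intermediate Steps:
$\frac{213720 + a{\left(256,667 \right)}}{-10874 - 250550} = \frac{213720 + 667 \cdot 256}{-10874 - 250550} = \frac{213720 + 170752}{-261424} = 384472 \left(- \frac{1}{261424}\right) = - \frac{48059}{32678}$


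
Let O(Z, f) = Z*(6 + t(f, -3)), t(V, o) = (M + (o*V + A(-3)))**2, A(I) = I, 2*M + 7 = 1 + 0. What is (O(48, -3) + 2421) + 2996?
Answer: 6137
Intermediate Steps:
M = -3 (M = -7/2 + (1 + 0)/2 = -7/2 + (1/2)*1 = -7/2 + 1/2 = -3)
t(V, o) = (-6 + V*o)**2 (t(V, o) = (-3 + (o*V - 3))**2 = (-3 + (V*o - 3))**2 = (-3 + (-3 + V*o))**2 = (-6 + V*o)**2)
O(Z, f) = Z*(6 + (-6 - 3*f)**2) (O(Z, f) = Z*(6 + (-6 + f*(-3))**2) = Z*(6 + (-6 - 3*f)**2))
(O(48, -3) + 2421) + 2996 = (3*48*(2 + 3*(2 - 3)**2) + 2421) + 2996 = (3*48*(2 + 3*(-1)**2) + 2421) + 2996 = (3*48*(2 + 3*1) + 2421) + 2996 = (3*48*(2 + 3) + 2421) + 2996 = (3*48*5 + 2421) + 2996 = (720 + 2421) + 2996 = 3141 + 2996 = 6137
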